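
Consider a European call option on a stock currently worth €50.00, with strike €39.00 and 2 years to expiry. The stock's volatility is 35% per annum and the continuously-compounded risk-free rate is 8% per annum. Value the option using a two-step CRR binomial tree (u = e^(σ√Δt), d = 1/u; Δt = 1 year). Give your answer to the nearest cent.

€19.43

CRR parameters: u = e^(σ√Δt) = e^(0.35·√1) = 1.4191, d = 1/u = 0.7047
Per-period rate: rΔt = 0.08·1 = 0.08, so R = e^0.08 = 1.0833
Risk-neutral probability p = (e^0.08 − 0.7047)/(1.4191 − 0.7047) = 0.3786/0.7144 = 0.5300
Terminal stock prices: S_uu = 100.7, S_ud = 50, S_dd = 24.83
Terminal payoffs (S − K): max(61.69, 0) = 61.69, max(11, 0) = 11, max(-14.17, 0) = 0
Node u (S = 70.95): V_u = e^(−0.08)·[0.5300·61.6876 + 0.4700·11.0000] = 34.9518
Node d (S = 35.23): V_d = e^(−0.08)·[0.5300·11.0000 + 0.4700·0.0000] = 5.3815
Node 0 (S = 50): V_0 = e^(−0.08)·[0.5300·34.9518 + 0.4700·5.3815] = 19.4342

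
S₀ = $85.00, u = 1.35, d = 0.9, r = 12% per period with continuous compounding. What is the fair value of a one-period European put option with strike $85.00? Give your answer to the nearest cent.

$3.73

Risk-neutral probability p = (e^0.12 − 0.9)/(1.35 − 0.9) = 0.2275/0.4500 = 0.5055
Terminal stock prices: S_u = 114.8, S_d = 76.5
Terminal payoffs (K − S): max(-29.75, 0) = 0, max(8.5, 0) = 8.5
Node 0 (S = 85): V_0 = e^(−0.12)·[0.5055·0.0000 + 0.4945·8.5000] = 3.7276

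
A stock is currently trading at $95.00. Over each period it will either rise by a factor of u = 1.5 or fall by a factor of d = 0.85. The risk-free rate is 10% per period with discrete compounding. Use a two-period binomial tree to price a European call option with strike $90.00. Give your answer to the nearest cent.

$27.31

Risk-neutral probability p = (1 + 0.1 − 0.85)/(1.5 − 0.85) = 0.2500/0.6500 = 0.3846
Terminal stock prices: S_uu = 213.8, S_ud = 121.1, S_dd = 68.64
Terminal payoffs (S − K): max(123.8, 0) = 123.8, max(31.12, 0) = 31.12, max(-21.36, 0) = 0
Node u (S = 142.5): V_u = 1/1.1·[0.3846·123.7500 + 0.6154·31.1250] = 60.6818
Node d (S = 80.75): V_d = 1/1.1·[0.3846·31.1250 + 0.6154·0.0000] = 10.8829
Node 0 (S = 95): V_0 = 1/1.1·[0.3846·60.6818 + 0.6154·10.8829] = 27.3057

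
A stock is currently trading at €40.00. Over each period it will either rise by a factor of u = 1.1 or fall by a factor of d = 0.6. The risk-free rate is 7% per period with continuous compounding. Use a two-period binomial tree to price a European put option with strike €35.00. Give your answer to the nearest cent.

€0.83

Risk-neutral probability p = (e^0.07 − 0.6)/(1.1 − 0.6) = 0.4725/0.5000 = 0.9450
Terminal stock prices: S_uu = 48.4, S_ud = 26.4, S_dd = 14.4
Terminal payoffs (K − S): max(-13.4, 0) = 0, max(8.6, 0) = 8.6, max(20.6, 0) = 20.6
Node u (S = 44): V_u = e^(−0.07)·[0.9450·0.0000 + 0.0550·8.6000] = 0.4409
Node d (S = 24): V_d = e^(−0.07)·[0.9450·8.6000 + 0.0550·20.6000] = 8.6338
Node 0 (S = 40): V_0 = e^(−0.07)·[0.9450·0.4409 + 0.0550·8.6338] = 0.8311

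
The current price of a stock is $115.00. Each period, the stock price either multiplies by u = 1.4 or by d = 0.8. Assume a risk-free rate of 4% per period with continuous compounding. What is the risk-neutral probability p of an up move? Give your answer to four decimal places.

Risk-neutral probability p = (e^0.04 − 0.8)/(1.4 − 0.8) = 0.2408/0.6000 = 0.4014

p = 0.4014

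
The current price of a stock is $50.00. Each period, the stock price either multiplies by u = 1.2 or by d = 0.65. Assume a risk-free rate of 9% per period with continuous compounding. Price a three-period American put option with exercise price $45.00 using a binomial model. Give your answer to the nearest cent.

$2.98

Risk-neutral probability p = (e^0.09 − 0.65)/(1.2 − 0.65) = 0.4442/0.5500 = 0.8076
Terminal stock prices: S_uuu = 86.4, S_uud = 46.8, S_udd = 25.35, S_ddd = 13.73
Terminal payoffs (K − S): max(-41.4, 0) = 0, max(-1.8, 0) = 0, max(19.65, 0) = 19.65, max(31.27, 0) = 31.27
Node uu (S = 72): continuation = e^(−0.09)·[0.8076·0.0000 + 0.1924·0.0000] = 0.0000; exercise value = 0.0000 ≤ continuation, so V_uu = 0.0000
Node ud (S = 39): continuation = e^(−0.09)·[0.8076·0.0000 + 0.1924·19.6500] = 3.4554; exercise value = 6.0000 > continuation, so V_ud = 6.0000 (exercise)
Node dd (S = 21.13): continuation = e^(−0.09)·[0.8076·19.6500 + 0.1924·31.2687] = 20.0019; exercise value = 23.8750 > continuation, so V_dd = 23.8750 (exercise)
Node u (S = 60): continuation = e^(−0.09)·[0.8076·0.0000 + 0.1924·6.0000] = 1.0551; exercise value = 0.0000 ≤ continuation, so V_u = 1.0551
Node d (S = 32.5): continuation = e^(−0.09)·[0.8076·6.0000 + 0.1924·23.8750] = 8.6269; exercise value = 12.5000 > continuation, so V_d = 12.5000 (exercise)
Node 0 (S = 50): continuation = e^(−0.09)·[0.8076·1.0551 + 0.1924·12.5000] = 2.9769; exercise value = 0.0000 ≤ continuation, so V_0 = 2.9769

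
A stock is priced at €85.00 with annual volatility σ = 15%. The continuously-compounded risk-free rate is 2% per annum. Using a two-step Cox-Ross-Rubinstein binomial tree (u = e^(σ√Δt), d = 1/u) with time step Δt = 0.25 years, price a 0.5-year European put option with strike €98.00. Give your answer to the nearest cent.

€12.22

CRR parameters: u = e^(σ√Δt) = e^(0.15·√0.25) = 1.0779, d = 1/u = 0.9277
Per-period rate: rΔt = 0.02·0.25 = 0.005, so R = e^0.005 = 1.0050
Risk-neutral probability p = (e^0.005 − 0.9277)/(1.0779 − 0.9277) = 0.0773/0.1501 = 0.5146
Terminal stock prices: S_uu = 98.76, S_ud = 85, S_dd = 73.16
Terminal payoffs (K − S): max(-0.7559, 0) = 0, max(13, 0) = 13, max(24.84, 0) = 24.84
Node u (S = 91.62): V_u = e^(−0.005)·[0.5146·0.0000 + 0.4854·13.0000] = 6.2782
Node d (S = 78.86): V_d = e^(−0.005)·[0.5146·13.0000 + 0.4854·24.8398] = 18.6530
Node 0 (S = 85): V_0 = e^(−0.005)·[0.5146·6.2782 + 0.4854·18.6530] = 12.2231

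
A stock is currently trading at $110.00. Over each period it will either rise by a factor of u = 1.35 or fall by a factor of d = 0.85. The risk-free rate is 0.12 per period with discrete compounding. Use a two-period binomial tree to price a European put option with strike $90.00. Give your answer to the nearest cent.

Risk-neutral probability p = (1 + 0.12 − 0.85)/(1.35 − 0.85) = 0.2700/0.5000 = 0.5400
Terminal stock prices: S_uu = 200.5, S_ud = 126.2, S_dd = 79.47
Terminal payoffs (K − S): max(-110.5, 0) = 0, max(-36.22, 0) = 0, max(10.53, 0) = 10.53
Node u (S = 148.5): V_u = 1/1.12·[0.5400·0.0000 + 0.4600·0.0000] = 0.0000
Node d (S = 93.5): V_d = 1/1.12·[0.5400·0.0000 + 0.4600·10.5250] = 4.3228
Node 0 (S = 110): V_0 = 1/1.12·[0.5400·0.0000 + 0.4600·4.3228] = 1.7754

$1.78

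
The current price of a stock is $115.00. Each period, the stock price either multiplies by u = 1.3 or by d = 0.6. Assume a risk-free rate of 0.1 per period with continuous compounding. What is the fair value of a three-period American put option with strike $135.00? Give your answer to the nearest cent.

$26.05

Risk-neutral probability p = (e^0.1 − 0.6)/(1.3 − 0.6) = 0.5052/0.7000 = 0.7217
Terminal stock prices: S_uuu = 252.7, S_uud = 116.6, S_udd = 53.82, S_ddd = 24.84
Terminal payoffs (K − S): max(-117.7, 0) = 0, max(18.39, 0) = 18.39, max(81.18, 0) = 81.18, max(110.2, 0) = 110.2
Node uu (S = 194.4): continuation = e^(−0.1)·[0.7217·0.0000 + 0.2783·18.3900] = 4.6314; exercise value = 0.0000 ≤ continuation, so V_uu = 4.6314
Node ud (S = 89.7): continuation = e^(−0.1)·[0.7217·18.3900 + 0.2783·81.1800] = 32.4531; exercise value = 45.3000 > continuation, so V_ud = 45.3000 (exercise)
Node dd (S = 41.4): continuation = e^(−0.1)·[0.7217·81.1800 + 0.2783·110.1600] = 80.7531; exercise value = 93.6000 > continuation, so V_dd = 93.6000 (exercise)
Node u (S = 149.5): continuation = e^(−0.1)·[0.7217·4.6314 + 0.2783·45.3000] = 14.4327; exercise value = 0.0000 ≤ continuation, so V_u = 14.4327
Node d (S = 69): continuation = e^(−0.1)·[0.7217·45.3000 + 0.2783·93.6000] = 53.1531; exercise value = 66.0000 > continuation, so V_d = 66.0000 (exercise)
Node 0 (S = 115): continuation = e^(−0.1)·[0.7217·14.4327 + 0.2783·66.0000] = 26.0460; exercise value = 20.0000 ≤ continuation, so V_0 = 26.0460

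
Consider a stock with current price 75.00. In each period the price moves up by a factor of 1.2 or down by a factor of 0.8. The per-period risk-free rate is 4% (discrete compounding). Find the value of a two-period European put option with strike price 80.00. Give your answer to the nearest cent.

8.28

Risk-neutral probability p = (1 + 0.04 − 0.8)/(1.2 − 0.8) = 0.2400/0.4000 = 0.6000
Terminal stock prices: S_uu = 108, S_ud = 72, S_dd = 48
Terminal payoffs (K − S): max(-28, 0) = 0, max(8, 0) = 8, max(32, 0) = 32
Node u (S = 90): V_u = 1/1.04·[0.6000·0.0000 + 0.4000·8.0000] = 3.0769
Node d (S = 60): V_d = 1/1.04·[0.6000·8.0000 + 0.4000·32.0000] = 16.9231
Node 0 (S = 75): V_0 = 1/1.04·[0.6000·3.0769 + 0.4000·16.9231] = 8.2840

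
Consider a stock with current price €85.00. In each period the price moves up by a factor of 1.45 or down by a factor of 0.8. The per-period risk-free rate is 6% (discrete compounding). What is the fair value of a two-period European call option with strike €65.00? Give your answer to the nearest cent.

Risk-neutral probability p = (1 + 0.06 − 0.8)/(1.45 − 0.8) = 0.2600/0.6500 = 0.4000
Terminal stock prices: S_uu = 178.7, S_ud = 98.6, S_dd = 54.4
Terminal payoffs (S − K): max(113.7, 0) = 113.7, max(33.6, 0) = 33.6, max(-10.6, 0) = 0
Node u (S = 123.2): V_u = 1/1.06·[0.4000·113.7125 + 0.6000·33.6000] = 61.9292
Node d (S = 68): V_d = 1/1.06·[0.4000·33.6000 + 0.6000·0.0000] = 12.6792
Node 0 (S = 85): V_0 = 1/1.06·[0.4000·61.9292 + 0.6000·12.6792] = 30.5465

€30.55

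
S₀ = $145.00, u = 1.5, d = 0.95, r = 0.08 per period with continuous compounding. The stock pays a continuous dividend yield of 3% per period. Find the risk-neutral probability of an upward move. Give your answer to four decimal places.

Per-period risk-free factor R = e^0.08 = 1.0833; dividend-adjusted growth = e^(0.08−0.03) = 1.0513.
Risk-neutral probability p = (1.0513 − 0.95)/(1.5 − 0.95) = 0.1013/0.5500 = 0.1841

p = 0.1841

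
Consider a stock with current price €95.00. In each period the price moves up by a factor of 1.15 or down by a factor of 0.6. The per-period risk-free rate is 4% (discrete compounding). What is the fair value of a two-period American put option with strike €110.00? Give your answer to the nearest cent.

Risk-neutral probability p = (1 + 0.04 − 0.6)/(1.15 − 0.6) = 0.4400/0.5500 = 0.8000
Terminal stock prices: S_uu = 125.6, S_ud = 65.55, S_dd = 34.2
Terminal payoffs (K − S): max(-15.64, 0) = 0, max(44.45, 0) = 44.45, max(75.8, 0) = 75.8
Node u (S = 109.2): continuation = 1/1.04·[0.8000·0.0000 + 0.2000·44.4500] = 8.5481; exercise value = 0.7500 ≤ continuation, so V_u = 8.5481
Node d (S = 57): continuation = 1/1.04·[0.8000·44.4500 + 0.2000·75.8000] = 48.7692; exercise value = 53.0000 > continuation, so V_d = 53.0000 (exercise)
Node 0 (S = 95): continuation = 1/1.04·[0.8000·8.5481 + 0.2000·53.0000] = 16.7678; exercise value = 15.0000 ≤ continuation, so V_0 = 16.7678

€16.77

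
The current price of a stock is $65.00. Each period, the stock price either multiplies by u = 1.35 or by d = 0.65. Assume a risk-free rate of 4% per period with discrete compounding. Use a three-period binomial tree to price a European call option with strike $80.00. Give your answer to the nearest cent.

$12.29

Risk-neutral probability p = (1 + 0.04 − 0.65)/(1.35 − 0.65) = 0.3900/0.7000 = 0.5571
Terminal stock prices: S_uuu = 159.9, S_uud = 77, S_udd = 37.07, S_ddd = 17.85
Terminal payoffs (S − K): max(79.92, 0) = 79.92, max(-2.999, 0) = 0, max(-42.93, 0) = 0, max(-62.15, 0) = 0
Node uu (S = 118.5): V_uu = 1/1.04·[0.5571·79.9244 + 0.4429·0.0000] = 42.8166
Node ud (S = 57.04): V_ud = 1/1.04·[0.5571·0.0000 + 0.4429·0.0000] = 0.0000
Node dd (S = 27.46): V_dd = 1/1.04·[0.5571·0.0000 + 0.4429·0.0000] = 0.0000
Node u (S = 87.75): V_u = 1/1.04·[0.5571·42.8166 + 0.4429·0.0000] = 22.9375
Node d (S = 42.25): V_d = 1/1.04·[0.5571·0.0000 + 0.4429·0.0000] = 0.0000
Node 0 (S = 65): V_0 = 1/1.04·[0.5571·22.9375 + 0.4429·0.0000] = 12.2879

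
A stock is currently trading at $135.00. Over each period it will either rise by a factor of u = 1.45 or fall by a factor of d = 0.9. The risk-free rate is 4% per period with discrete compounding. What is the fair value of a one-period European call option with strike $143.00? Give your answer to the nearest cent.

$12.91

Risk-neutral probability p = (1 + 0.04 − 0.9)/(1.45 − 0.9) = 0.1400/0.5500 = 0.2545
Terminal stock prices: S_u = 195.8, S_d = 121.5
Terminal payoffs (S − K): max(52.75, 0) = 52.75, max(-21.5, 0) = 0
Node 0 (S = 135): V_0 = 1/1.04·[0.2545·52.7500 + 0.7455·0.0000] = 12.9108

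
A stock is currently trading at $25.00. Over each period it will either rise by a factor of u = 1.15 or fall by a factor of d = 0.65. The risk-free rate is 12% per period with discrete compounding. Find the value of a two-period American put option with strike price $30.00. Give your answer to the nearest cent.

$5.00

Risk-neutral probability p = (1 + 0.12 − 0.65)/(1.15 − 0.65) = 0.4700/0.5000 = 0.9400
Terminal stock prices: S_uu = 33.06, S_ud = 18.69, S_dd = 10.56
Terminal payoffs (K − S): max(-3.062, 0) = 0, max(11.31, 0) = 11.31, max(19.44, 0) = 19.44
Node u (S = 28.75): continuation = 1/1.12·[0.9400·0.0000 + 0.0600·11.3125] = 0.6060; exercise value = 1.2500 > continuation, so V_u = 1.2500 (exercise)
Node d (S = 16.25): continuation = 1/1.12·[0.9400·11.3125 + 0.0600·19.4375] = 10.5357; exercise value = 13.7500 > continuation, so V_d = 13.7500 (exercise)
Node 0 (S = 25): continuation = 1/1.12·[0.9400·1.2500 + 0.0600·13.7500] = 1.7857; exercise value = 5.0000 > continuation, so V_0 = 5.0000 (exercise)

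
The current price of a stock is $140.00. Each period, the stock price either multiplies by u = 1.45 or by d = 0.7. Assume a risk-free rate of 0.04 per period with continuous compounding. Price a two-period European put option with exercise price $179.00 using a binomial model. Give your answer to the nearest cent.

$47.23

Risk-neutral probability p = (e^0.04 − 0.7)/(1.45 − 0.7) = 0.3408/0.7500 = 0.4544
Terminal stock prices: S_uu = 294.4, S_ud = 142.1, S_dd = 68.6
Terminal payoffs (K − S): max(-115.4, 0) = 0, max(36.9, 0) = 36.9, max(110.4, 0) = 110.4
Node u (S = 203): V_u = e^(−0.04)·[0.4544·0.0000 + 0.5456·36.9000] = 19.3427
Node d (S = 98): V_d = e^(−0.04)·[0.4544·36.9000 + 0.5456·110.4000] = 73.9813
Node 0 (S = 140): V_0 = e^(−0.04)·[0.4544·19.3427 + 0.5456·73.9813] = 47.2254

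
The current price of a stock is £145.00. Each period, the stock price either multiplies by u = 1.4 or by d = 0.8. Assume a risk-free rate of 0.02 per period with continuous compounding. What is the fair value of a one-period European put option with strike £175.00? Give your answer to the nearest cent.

£36.61

Risk-neutral probability p = (e^0.02 − 0.8)/(1.4 − 0.8) = 0.2202/0.6000 = 0.3670
Terminal stock prices: S_u = 203, S_d = 116
Terminal payoffs (K − S): max(-28, 0) = 0, max(59, 0) = 59
Node 0 (S = 145): V_0 = e^(−0.02)·[0.3670·0.0000 + 0.6330·59.0000] = 36.6074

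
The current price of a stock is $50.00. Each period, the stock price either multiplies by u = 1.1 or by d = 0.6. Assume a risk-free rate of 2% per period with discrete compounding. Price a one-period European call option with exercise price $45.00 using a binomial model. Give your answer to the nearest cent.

$8.24

Risk-neutral probability p = (1 + 0.02 − 0.6)/(1.1 − 0.6) = 0.4200/0.5000 = 0.8400
Terminal stock prices: S_u = 55, S_d = 30
Terminal payoffs (S − K): max(10, 0) = 10, max(-15, 0) = 0
Node 0 (S = 50): V_0 = 1/1.02·[0.8400·10.0000 + 0.1600·0.0000] = 8.2353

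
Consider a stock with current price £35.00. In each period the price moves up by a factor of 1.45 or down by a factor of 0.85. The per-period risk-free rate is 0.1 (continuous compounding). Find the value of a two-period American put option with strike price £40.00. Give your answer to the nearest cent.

£5.33

Risk-neutral probability p = (e^0.1 − 0.85)/(1.45 − 0.85) = 0.2552/0.6000 = 0.4253
Terminal stock prices: S_uu = 73.59, S_ud = 43.14, S_dd = 25.29
Terminal payoffs (K − S): max(-33.59, 0) = 0, max(-3.137, 0) = 0, max(14.71, 0) = 14.71
Node u (S = 50.75): continuation = e^(−0.1)·[0.4253·0.0000 + 0.5747·0.0000] = 0.0000; exercise value = 0.0000 ≤ continuation, so V_u = 0.0000
Node d (S = 29.75): continuation = e^(−0.1)·[0.4253·0.0000 + 0.5747·14.7125] = 7.6508; exercise value = 10.2500 > continuation, so V_d = 10.2500 (exercise)
Node 0 (S = 35): continuation = e^(−0.1)·[0.4253·0.0000 + 0.5747·10.2500] = 5.3302; exercise value = 5.0000 ≤ continuation, so V_0 = 5.3302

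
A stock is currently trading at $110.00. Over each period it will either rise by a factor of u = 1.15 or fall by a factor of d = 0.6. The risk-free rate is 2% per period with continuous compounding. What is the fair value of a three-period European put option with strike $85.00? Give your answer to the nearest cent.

Risk-neutral probability p = (e^0.02 − 0.6)/(1.15 − 0.6) = 0.4202/0.5500 = 0.7640
Terminal stock prices: S_uuu = 167.3, S_uud = 87.28, S_udd = 45.54, S_ddd = 23.76
Terminal payoffs (K − S): max(-82.3, 0) = 0, max(-2.285, 0) = 0, max(39.46, 0) = 39.46, max(61.24, 0) = 61.24
Node uu (S = 145.5): V_uu = e^(−0.02)·[0.7640·0.0000 + 0.2360·0.0000] = 0.0000
Node ud (S = 75.9): V_ud = e^(−0.02)·[0.7640·0.0000 + 0.2360·39.4600] = 9.1281
Node dd (S = 39.6): V_dd = e^(−0.02)·[0.7640·39.4600 + 0.2360·61.2400] = 43.7169
Node u (S = 126.5): V_u = e^(−0.02)·[0.7640·0.0000 + 0.2360·9.1281] = 2.1115
Node d (S = 66): V_d = e^(−0.02)·[0.7640·9.1281 + 0.2360·43.7169] = 16.9486
Node 0 (S = 110): V_0 = e^(−0.02)·[0.7640·2.1115 + 0.2360·16.9486] = 5.5019

$5.50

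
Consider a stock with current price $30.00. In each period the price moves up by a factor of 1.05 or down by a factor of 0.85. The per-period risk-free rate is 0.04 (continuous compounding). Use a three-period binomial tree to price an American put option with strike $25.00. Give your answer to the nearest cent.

$0.01

Risk-neutral probability p = (e^0.04 − 0.85)/(1.05 − 0.85) = 0.1908/0.2000 = 0.9541
Terminal stock prices: S_uuu = 34.73, S_uud = 28.11, S_udd = 22.76, S_ddd = 18.42
Terminal payoffs (K − S): max(-9.729, 0) = 0, max(-3.114, 0) = 0, max(2.241, 0) = 2.241, max(6.576, 0) = 6.576
Node uu (S = 33.08): continuation = e^(−0.04)·[0.9541·0.0000 + 0.0459·0.0000] = 0.0000; exercise value = 0.0000 ≤ continuation, so V_uu = 0.0000
Node ud (S = 26.77): continuation = e^(−0.04)·[0.9541·0.0000 + 0.0459·2.2413] = 0.0989; exercise value = 0.0000 ≤ continuation, so V_ud = 0.0989
Node dd (S = 21.67): continuation = e^(−0.04)·[0.9541·2.2413 + 0.0459·6.5763] = 2.3447; exercise value = 3.3250 > continuation, so V_dd = 3.3250 (exercise)
Node u (S = 31.5): continuation = e^(−0.04)·[0.9541·0.0000 + 0.0459·0.0989] = 0.0044; exercise value = 0.0000 ≤ continuation, so V_u = 0.0044
Node d (S = 25.5): continuation = e^(−0.04)·[0.9541·0.0989 + 0.0459·3.3250] = 0.2375; exercise value = 0.0000 ≤ continuation, so V_d = 0.2375
Node 0 (S = 30): continuation = e^(−0.04)·[0.9541·0.0044 + 0.0459·0.2375] = 0.0145; exercise value = 0.0000 ≤ continuation, so V_0 = 0.0145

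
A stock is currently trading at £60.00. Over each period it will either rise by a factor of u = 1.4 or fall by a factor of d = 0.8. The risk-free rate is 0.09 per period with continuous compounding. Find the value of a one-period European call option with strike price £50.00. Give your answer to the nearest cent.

Risk-neutral probability p = (e^0.09 − 0.8)/(1.4 − 0.8) = 0.2942/0.6000 = 0.4903
Terminal stock prices: S_u = 84, S_d = 48
Terminal payoffs (S − K): max(34, 0) = 34, max(-2, 0) = 0
Node 0 (S = 60): V_0 = e^(−0.09)·[0.4903·34.0000 + 0.5097·0.0000] = 15.2351

£15.24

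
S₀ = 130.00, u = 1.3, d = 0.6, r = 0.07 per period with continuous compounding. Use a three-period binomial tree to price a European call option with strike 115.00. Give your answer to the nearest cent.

48.59

Risk-neutral probability p = (e^0.07 − 0.6)/(1.3 − 0.6) = 0.4725/0.7000 = 0.6750
Terminal stock prices: S_uuu = 285.6, S_uud = 131.8, S_udd = 60.84, S_ddd = 28.08
Terminal payoffs (S − K): max(170.6, 0) = 170.6, max(16.82, 0) = 16.82, max(-54.16, 0) = 0, max(-86.92, 0) = 0
Node uu (S = 219.7): V_uu = e^(−0.07)·[0.6750·170.6100 + 0.3250·16.8200] = 112.4747
Node ud (S = 101.4): V_ud = e^(−0.07)·[0.6750·16.8200 + 0.3250·0.0000] = 10.5861
Node dd (S = 46.8): V_dd = e^(−0.07)·[0.6750·0.0000 + 0.3250·0.0000] = 0.0000
Node u (S = 169): V_u = e^(−0.07)·[0.6750·112.4747 + 0.3250·10.5861] = 73.9967
Node d (S = 78): V_d = e^(−0.07)·[0.6750·10.5861 + 0.3250·0.0000] = 6.6627
Node 0 (S = 130): V_0 = e^(−0.07)·[0.6750·73.9967 + 0.3250·6.6627] = 48.5907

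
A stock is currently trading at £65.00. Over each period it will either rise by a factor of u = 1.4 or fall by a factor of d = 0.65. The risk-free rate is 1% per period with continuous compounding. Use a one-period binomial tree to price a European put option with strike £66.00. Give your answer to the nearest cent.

Risk-neutral probability p = (e^0.01 − 0.65)/(1.4 − 0.65) = 0.3601/0.7500 = 0.4801
Terminal stock prices: S_u = 91, S_d = 42.25
Terminal payoffs (K − S): max(-25, 0) = 0, max(23.75, 0) = 23.75
Node 0 (S = 65): V_0 = e^(−0.01)·[0.4801·0.0000 + 0.5199·23.7500] = 12.2255

£12.23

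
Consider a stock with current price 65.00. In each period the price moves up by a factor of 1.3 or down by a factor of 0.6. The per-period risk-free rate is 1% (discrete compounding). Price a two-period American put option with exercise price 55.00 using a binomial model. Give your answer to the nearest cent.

Risk-neutral probability p = (1 + 0.01 − 0.6)/(1.3 − 0.6) = 0.4100/0.7000 = 0.5857
Terminal stock prices: S_uu = 109.9, S_ud = 50.7, S_dd = 23.4
Terminal payoffs (K − S): max(-54.85, 0) = 0, max(4.3, 0) = 4.3, max(31.6, 0) = 31.6
Node u (S = 84.5): continuation = 1/1.01·[0.5857·0.0000 + 0.4143·4.3000] = 1.7638; exercise value = 0.0000 ≤ continuation, so V_u = 1.7638
Node d (S = 39): continuation = 1/1.01·[0.5857·4.3000 + 0.4143·31.6000] = 15.4554; exercise value = 16.0000 > continuation, so V_d = 16.0000 (exercise)
Node 0 (S = 65): continuation = 1/1.01·[0.5857·1.7638 + 0.4143·16.0000] = 7.5858; exercise value = 0.0000 ≤ continuation, so V_0 = 7.5858

7.59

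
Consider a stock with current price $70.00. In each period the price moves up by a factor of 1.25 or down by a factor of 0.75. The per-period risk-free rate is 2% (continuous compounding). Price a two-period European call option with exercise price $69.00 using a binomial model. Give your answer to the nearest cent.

$11.33

Risk-neutral probability p = (e^0.02 − 0.75)/(1.25 − 0.75) = 0.2702/0.5000 = 0.5404
Terminal stock prices: S_uu = 109.4, S_ud = 65.62, S_dd = 39.38
Terminal payoffs (S − K): max(40.38, 0) = 40.38, max(-3.375, 0) = 0, max(-29.62, 0) = 0
Node u (S = 87.5): V_u = e^(−0.02)·[0.5404·40.3750 + 0.4596·0.0000] = 21.3867
Node d (S = 52.5): V_d = e^(−0.02)·[0.5404·0.0000 + 0.4596·0.0000] = 0.0000
Node 0 (S = 70): V_0 = e^(−0.02)·[0.5404·21.3867 + 0.4596·0.0000] = 11.3286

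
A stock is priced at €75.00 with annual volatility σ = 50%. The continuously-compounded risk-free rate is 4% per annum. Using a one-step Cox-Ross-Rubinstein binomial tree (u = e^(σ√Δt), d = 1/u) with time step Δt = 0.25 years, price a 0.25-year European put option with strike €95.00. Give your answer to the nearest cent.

CRR parameters: u = e^(σ√Δt) = e^(0.5·√0.25) = 1.2840, d = 1/u = 0.7788
Per-period rate: rΔt = 0.04·0.25 = 0.01, so R = e^0.01 = 1.0101
Risk-neutral probability p = (e^0.01 − 0.7788)/(1.2840 − 0.7788) = 0.2312/0.5052 = 0.4577
Terminal stock prices: S_u = 96.3, S_d = 58.41
Terminal payoffs (K − S): max(-1.302, 0) = 0, max(36.59, 0) = 36.59
Node 0 (S = 75): V_0 = e^(−0.01)·[0.4577·0.0000 + 0.5423·36.5899] = 19.6447

€19.64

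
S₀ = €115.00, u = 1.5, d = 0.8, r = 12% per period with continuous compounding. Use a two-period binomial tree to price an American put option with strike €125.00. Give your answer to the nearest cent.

€15.58

Risk-neutral probability p = (e^0.12 − 0.8)/(1.5 − 0.8) = 0.3275/0.7000 = 0.4679
Terminal stock prices: S_uu = 258.8, S_ud = 138, S_dd = 73.6
Terminal payoffs (K − S): max(-133.8, 0) = 0, max(-13, 0) = 0, max(51.4, 0) = 51.4
Node u (S = 172.5): continuation = e^(−0.12)·[0.4679·0.0000 + 0.5321·0.0000] = 0.0000; exercise value = 0.0000 ≤ continuation, so V_u = 0.0000
Node d (S = 92): continuation = e^(−0.12)·[0.4679·0.0000 + 0.5321·51.4000] = 24.2594; exercise value = 33.0000 > continuation, so V_d = 33.0000 (exercise)
Node 0 (S = 115): continuation = e^(−0.12)·[0.4679·0.0000 + 0.5321·33.0000] = 15.5751; exercise value = 10.0000 ≤ continuation, so V_0 = 15.5751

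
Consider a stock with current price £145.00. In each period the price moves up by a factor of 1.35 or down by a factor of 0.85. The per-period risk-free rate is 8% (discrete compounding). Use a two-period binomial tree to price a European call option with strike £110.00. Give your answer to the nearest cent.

Risk-neutral probability p = (1 + 0.08 − 0.85)/(1.35 − 0.85) = 0.2300/0.5000 = 0.4600
Terminal stock prices: S_uu = 264.3, S_ud = 166.4, S_dd = 104.8
Terminal payoffs (S − K): max(154.3, 0) = 154.3, max(56.39, 0) = 56.39, max(-5.238, 0) = 0
Node u (S = 195.8): V_u = 1/1.08·[0.4600·154.2625 + 0.5400·56.3875] = 93.8981
Node d (S = 123.2): V_d = 1/1.08·[0.4600·56.3875 + 0.5400·0.0000] = 24.0169
Node 0 (S = 145): V_0 = 1/1.08·[0.4600·93.8981 + 0.5400·24.0169] = 52.0021

£52.00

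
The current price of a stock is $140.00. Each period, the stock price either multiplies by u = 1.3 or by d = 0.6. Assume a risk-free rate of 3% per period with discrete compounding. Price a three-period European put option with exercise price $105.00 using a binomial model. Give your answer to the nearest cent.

$13.83

Risk-neutral probability p = (1 + 0.03 − 0.6)/(1.3 − 0.6) = 0.4300/0.7000 = 0.6143
Terminal stock prices: S_uuu = 307.6, S_uud = 142, S_udd = 65.52, S_ddd = 30.24
Terminal payoffs (K − S): max(-202.6, 0) = 0, max(-36.96, 0) = 0, max(39.48, 0) = 39.48, max(74.76, 0) = 74.76
Node uu (S = 236.6): V_uu = 1/1.03·[0.6143·0.0000 + 0.3857·0.0000] = 0.0000
Node ud (S = 109.2): V_ud = 1/1.03·[0.6143·0.0000 + 0.3857·39.4800] = 14.7845
Node dd (S = 50.4): V_dd = 1/1.03·[0.6143·39.4800 + 0.3857·74.7600] = 51.5417
Node u (S = 182): V_u = 1/1.03·[0.6143·0.0000 + 0.3857·14.7845] = 5.5365
Node d (S = 84): V_d = 1/1.03·[0.6143·14.7845 + 0.3857·51.5417] = 28.1187
Node 0 (S = 140): V_0 = 1/1.03·[0.6143·5.5365 + 0.3857·28.1187] = 13.8318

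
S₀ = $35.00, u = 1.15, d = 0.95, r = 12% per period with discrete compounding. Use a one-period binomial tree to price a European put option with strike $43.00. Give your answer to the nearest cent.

Risk-neutral probability p = (1 + 0.12 − 0.95)/(1.15 − 0.95) = 0.1700/0.2000 = 0.8500
Terminal stock prices: S_u = 40.25, S_d = 33.25
Terminal payoffs (K − S): max(2.75, 0) = 2.75, max(9.75, 0) = 9.75
Node 0 (S = 35): V_0 = 1/1.12·[0.8500·2.7500 + 0.1500·9.7500] = 3.3929

$3.39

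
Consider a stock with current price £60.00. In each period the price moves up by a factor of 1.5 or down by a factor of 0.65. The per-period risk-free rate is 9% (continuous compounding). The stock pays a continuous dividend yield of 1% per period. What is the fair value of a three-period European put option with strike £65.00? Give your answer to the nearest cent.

Per-period risk-free factor R = e^0.09 = 1.0942; dividend-adjusted growth = e^(0.09−0.01) = 1.0833.
Risk-neutral probability p = (1.0833 − 0.65)/(1.5 − 0.65) = 0.4333/0.8500 = 0.5097
Terminal stock prices: S_uuu = 202.5, S_uud = 87.75, S_udd = 38.03, S_ddd = 16.48
Terminal payoffs (K − S): max(-137.5, 0) = 0, max(-22.75, 0) = 0, max(26.97, 0) = 26.97, max(48.52, 0) = 48.52
Node uu (S = 135): V_uu = e^(−0.09)·[0.5097·0.0000 + 0.4903·0.0000] = 0.0000
Node ud (S = 58.5): V_ud = e^(−0.09)·[0.5097·0.0000 + 0.4903·26.9750] = 12.0863
Node dd (S = 25.35): V_dd = e^(−0.09)·[0.5097·26.9750 + 0.4903·48.5225] = 34.3078
Node u (S = 90): V_u = e^(−0.09)·[0.5097·0.0000 + 0.4903·12.0863] = 5.4153
Node d (S = 39): V_d = e^(−0.09)·[0.5097·12.0863 + 0.4903·34.3078] = 21.0025
Node 0 (S = 60): V_0 = e^(−0.09)·[0.5097·5.4153 + 0.4903·21.0025] = 11.9331

£11.93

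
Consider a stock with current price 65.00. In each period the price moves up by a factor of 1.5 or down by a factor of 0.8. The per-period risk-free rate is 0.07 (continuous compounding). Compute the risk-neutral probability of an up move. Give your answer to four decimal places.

p = 0.3893

Risk-neutral probability p = (e^0.07 − 0.8)/(1.5 − 0.8) = 0.2725/0.7000 = 0.3893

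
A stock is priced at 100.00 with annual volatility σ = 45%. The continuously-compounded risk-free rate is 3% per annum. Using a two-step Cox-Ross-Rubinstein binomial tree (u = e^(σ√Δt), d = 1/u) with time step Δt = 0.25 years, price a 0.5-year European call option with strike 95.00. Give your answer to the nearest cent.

CRR parameters: u = e^(σ√Δt) = e^(0.45·√0.25) = 1.2523, d = 1/u = 0.7985
Per-period rate: rΔt = 0.03·0.25 = 0.0075, so R = e^0.0075 = 1.0075
Risk-neutral probability p = (e^0.0075 − 0.7985)/(1.2523 − 0.7985) = 0.2090/0.4538 = 0.4606
Terminal stock prices: S_uu = 156.8, S_ud = 100, S_dd = 63.76
Terminal payoffs (S − K): max(61.83, 0) = 61.83, max(5, 0) = 5, max(-31.24, 0) = 0
Node u (S = 125.2): V_u = e^(−0.0075)·[0.4606·61.8312 + 0.5394·5.0000] = 30.9421
Node d (S = 79.85): V_d = e^(−0.0075)·[0.4606·5.0000 + 0.5394·0.0000] = 2.2857
Node 0 (S = 100): V_0 = e^(−0.0075)·[0.4606·30.9421 + 0.5394·2.2857] = 15.3684

15.37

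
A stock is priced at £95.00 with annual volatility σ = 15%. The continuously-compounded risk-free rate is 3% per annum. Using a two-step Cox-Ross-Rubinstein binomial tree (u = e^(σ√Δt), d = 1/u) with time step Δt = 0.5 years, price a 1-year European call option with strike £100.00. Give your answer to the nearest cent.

CRR parameters: u = e^(σ√Δt) = e^(0.15·√0.5) = 1.1119, d = 1/u = 0.8994
Per-period rate: rΔt = 0.03·0.5 = 0.015, so R = e^0.015 = 1.0151
Risk-neutral probability p = (e^0.015 − 0.8994)/(1.1119 − 0.8994) = 0.1157/0.2125 = 0.5446
Terminal stock prices: S_uu = 117.4, S_ud = 95, S_dd = 76.84
Terminal payoffs (S − K): max(17.45, 0) = 17.45, max(-5, 0) = 0, max(-23.16, 0) = 0
Node u (S = 105.6): V_u = e^(−0.015)·[0.5446·17.4496 + 0.4554·0.0000] = 9.3619
Node d (S = 85.44): V_d = e^(−0.015)·[0.5446·0.0000 + 0.4554·0.0000] = 0.0000
Node 0 (S = 95): V_0 = e^(−0.015)·[0.5446·9.3619 + 0.4554·0.0000] = 5.0227

£5.02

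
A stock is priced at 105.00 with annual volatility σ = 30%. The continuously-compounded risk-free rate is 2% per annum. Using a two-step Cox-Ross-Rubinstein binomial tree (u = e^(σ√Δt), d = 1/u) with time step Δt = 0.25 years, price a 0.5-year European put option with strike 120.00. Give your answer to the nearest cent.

18.75

CRR parameters: u = e^(σ√Δt) = e^(0.3·√0.25) = 1.1618, d = 1/u = 0.8607
Per-period rate: rΔt = 0.02·0.25 = 0.005, so R = e^0.005 = 1.0050
Risk-neutral probability p = (e^0.005 − 0.8607)/(1.1618 − 0.8607) = 0.1443/0.3011 = 0.4792
Terminal stock prices: S_uu = 141.7, S_ud = 105, S_dd = 77.79
Terminal payoffs (K − S): max(-21.74, 0) = 0, max(15, 0) = 15, max(42.21, 0) = 42.21
Node u (S = 122): V_u = e^(−0.005)·[0.4792·0.0000 + 0.5208·15.0000] = 7.7728
Node d (S = 90.37): V_d = e^(−0.005)·[0.4792·15.0000 + 0.5208·42.2141] = 29.0272
Node 0 (S = 105): V_0 = e^(−0.005)·[0.4792·7.7728 + 0.5208·29.0272] = 18.7478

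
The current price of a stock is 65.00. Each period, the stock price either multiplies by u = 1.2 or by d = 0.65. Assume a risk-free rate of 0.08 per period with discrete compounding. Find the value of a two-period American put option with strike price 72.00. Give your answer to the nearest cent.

9.13

Risk-neutral probability p = (1 + 0.08 − 0.65)/(1.2 − 0.65) = 0.4300/0.5500 = 0.7818
Terminal stock prices: S_uu = 93.6, S_ud = 50.7, S_dd = 27.46
Terminal payoffs (K − S): max(-21.6, 0) = 0, max(21.3, 0) = 21.3, max(44.54, 0) = 44.54
Node u (S = 78): continuation = 1/1.08·[0.7818·0.0000 + 0.2182·21.3000] = 4.3030; exercise value = 0.0000 ≤ continuation, so V_u = 4.3030
Node d (S = 42.25): continuation = 1/1.08·[0.7818·21.3000 + 0.2182·44.5375] = 24.4167; exercise value = 29.7500 > continuation, so V_d = 29.7500 (exercise)
Node 0 (S = 65): continuation = 1/1.08·[0.7818·4.3030 + 0.2182·29.7500] = 9.1251; exercise value = 7.0000 ≤ continuation, so V_0 = 9.1251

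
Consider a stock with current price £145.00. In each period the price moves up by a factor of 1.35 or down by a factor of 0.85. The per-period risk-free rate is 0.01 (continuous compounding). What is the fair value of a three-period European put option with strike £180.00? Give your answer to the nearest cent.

£44.36

Risk-neutral probability p = (e^0.01 − 0.85)/(1.35 − 0.85) = 0.1601/0.5000 = 0.3201
Terminal stock prices: S_uuu = 356.8, S_uud = 224.6, S_udd = 141.4, S_ddd = 89.05
Terminal payoffs (K − S): max(-176.8, 0) = 0, max(-44.62, 0) = 0, max(38.57, 0) = 38.57, max(90.95, 0) = 90.95
Node uu (S = 264.3): V_uu = e^(−0.01)·[0.3201·0.0000 + 0.6799·0.0000] = 0.0000
Node ud (S = 166.4): V_ud = e^(−0.01)·[0.3201·0.0000 + 0.6799·38.5706] = 25.9632
Node dd (S = 104.8): V_dd = e^(−0.01)·[0.3201·38.5706 + 0.6799·90.9519] = 73.4465
Node u (S = 195.8): V_u = e^(−0.01)·[0.3201·0.0000 + 0.6799·25.9632] = 17.4767
Node d (S = 123.2): V_d = e^(−0.01)·[0.3201·25.9632 + 0.6799·73.4465] = 57.6675
Node 0 (S = 145): V_0 = e^(−0.01)·[0.3201·17.4767 + 0.6799·57.6675] = 44.3566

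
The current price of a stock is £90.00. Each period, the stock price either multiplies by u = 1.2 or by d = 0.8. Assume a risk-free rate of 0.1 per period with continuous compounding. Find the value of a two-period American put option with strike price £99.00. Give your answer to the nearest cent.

Risk-neutral probability p = (e^0.1 − 0.8)/(1.2 − 0.8) = 0.3052/0.4000 = 0.7629
Terminal stock prices: S_uu = 129.6, S_ud = 86.4, S_dd = 57.6
Terminal payoffs (K − S): max(-30.6, 0) = 0, max(12.6, 0) = 12.6, max(41.4, 0) = 41.4
Node u (S = 108): continuation = e^(−0.1)·[0.7629·0.0000 + 0.2371·12.6000] = 2.7029; exercise value = 0.0000 ≤ continuation, so V_u = 2.7029
Node d (S = 72): continuation = e^(−0.1)·[0.7629·12.6000 + 0.2371·41.4000] = 17.5789; exercise value = 27.0000 > continuation, so V_d = 27.0000 (exercise)
Node 0 (S = 90): continuation = e^(−0.1)·[0.7629·2.7029 + 0.2371·27.0000] = 7.6577; exercise value = 9.0000 > continuation, so V_0 = 9.0000 (exercise)

£9.00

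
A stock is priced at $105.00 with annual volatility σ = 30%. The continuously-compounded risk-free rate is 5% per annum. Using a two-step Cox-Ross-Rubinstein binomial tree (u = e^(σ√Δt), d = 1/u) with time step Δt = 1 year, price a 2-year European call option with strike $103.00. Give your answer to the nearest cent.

$21.67

CRR parameters: u = e^(σ√Δt) = e^(0.3·√1) = 1.3499, d = 1/u = 0.7408
Per-period rate: rΔt = 0.05·1 = 0.05, so R = e^0.05 = 1.0513
Risk-neutral probability p = (e^0.05 − 0.7408)/(1.3499 − 0.7408) = 0.3105/0.6090 = 0.5097
Terminal stock prices: S_uu = 191.3, S_ud = 105, S_dd = 57.63
Terminal payoffs (S − K): max(88.32, 0) = 88.32, max(2, 0) = 2, max(-45.37, 0) = 0
Node u (S = 141.7): V_u = e^(−0.05)·[0.5097·88.3225 + 0.4903·2.0000] = 43.7585
Node d (S = 77.79): V_d = e^(−0.05)·[0.5097·2.0000 + 0.4903·0.0000] = 0.9698
Node 0 (S = 105): V_0 = e^(−0.05)·[0.5097·43.7585 + 0.4903·0.9698] = 21.6699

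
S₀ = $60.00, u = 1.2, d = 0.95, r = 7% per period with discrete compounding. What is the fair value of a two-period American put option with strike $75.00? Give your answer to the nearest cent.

Risk-neutral probability p = (1 + 0.07 − 0.95)/(1.2 − 0.95) = 0.1200/0.2500 = 0.4800
Terminal stock prices: S_uu = 86.4, S_ud = 68.4, S_dd = 54.15
Terminal payoffs (K − S): max(-11.4, 0) = 0, max(6.6, 0) = 6.6, max(20.85, 0) = 20.85
Node u (S = 72): continuation = 1/1.07·[0.4800·0.0000 + 0.5200·6.6000] = 3.2075; exercise value = 3.0000 ≤ continuation, so V_u = 3.2075
Node d (S = 57): continuation = 1/1.07·[0.4800·6.6000 + 0.5200·20.8500] = 13.0935; exercise value = 18.0000 > continuation, so V_d = 18.0000 (exercise)
Node 0 (S = 60): continuation = 1/1.07·[0.4800·3.2075 + 0.5200·18.0000] = 10.1865; exercise value = 15.0000 > continuation, so V_0 = 15.0000 (exercise)

$15.00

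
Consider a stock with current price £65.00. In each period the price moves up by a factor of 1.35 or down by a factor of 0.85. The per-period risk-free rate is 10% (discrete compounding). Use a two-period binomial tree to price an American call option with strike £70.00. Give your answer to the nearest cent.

£11.91

Risk-neutral probability p = (1 + 0.1 − 0.85)/(1.35 − 0.85) = 0.2500/0.5000 = 0.5000
Terminal stock prices: S_uu = 118.5, S_ud = 74.59, S_dd = 46.96
Terminal payoffs (S − K): max(48.46, 0) = 48.46, max(4.587, 0) = 4.587, max(-23.04, 0) = 0
Node u (S = 87.75): continuation = 1/1.1·[0.5000·48.4625 + 0.5000·4.5875] = 24.1136; exercise value = 17.7500 ≤ continuation, so V_u = 24.1136
Node d (S = 55.25): continuation = 1/1.1·[0.5000·4.5875 + 0.5000·0.0000] = 2.0852; exercise value = 0.0000 ≤ continuation, so V_d = 2.0852
Node 0 (S = 65): continuation = 1/1.1·[0.5000·24.1136 + 0.5000·2.0852] = 11.9086; exercise value = 0.0000 ≤ continuation, so V_0 = 11.9086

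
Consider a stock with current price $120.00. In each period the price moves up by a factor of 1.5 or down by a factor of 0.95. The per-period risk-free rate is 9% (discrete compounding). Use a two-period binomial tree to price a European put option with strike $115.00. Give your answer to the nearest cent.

$3.13

Risk-neutral probability p = (1 + 0.09 − 0.95)/(1.5 − 0.95) = 0.1400/0.5500 = 0.2545
Terminal stock prices: S_uu = 270, S_ud = 171, S_dd = 108.3
Terminal payoffs (K − S): max(-155, 0) = 0, max(-56, 0) = 0, max(6.7, 0) = 6.7
Node u (S = 180): V_u = 1/1.09·[0.2545·0.0000 + 0.7455·0.0000] = 0.0000
Node d (S = 114): V_d = 1/1.09·[0.2545·0.0000 + 0.7455·6.7000] = 4.5822
Node 0 (S = 120): V_0 = 1/1.09·[0.2545·0.0000 + 0.7455·4.5822] = 3.1337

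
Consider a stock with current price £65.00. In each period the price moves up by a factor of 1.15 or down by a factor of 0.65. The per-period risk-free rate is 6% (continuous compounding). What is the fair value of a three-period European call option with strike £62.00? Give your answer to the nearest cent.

£17.20

Risk-neutral probability p = (e^0.06 − 0.65)/(1.15 − 0.65) = 0.4118/0.5000 = 0.8237
Terminal stock prices: S_uuu = 98.86, S_uud = 55.88, S_udd = 31.58, S_ddd = 17.85
Terminal payoffs (S − K): max(36.86, 0) = 36.86, max(-6.124, 0) = 0, max(-30.42, 0) = 0, max(-44.15, 0) = 0
Node uu (S = 85.96): V_uu = e^(−0.06)·[0.8237·36.8569 + 0.1763·0.0000] = 28.5901
Node ud (S = 48.59): V_ud = e^(−0.06)·[0.8237·0.0000 + 0.1763·0.0000] = 0.0000
Node dd (S = 27.46): V_dd = e^(−0.06)·[0.8237·0.0000 + 0.1763·0.0000] = 0.0000
Node u (S = 74.75): V_u = e^(−0.06)·[0.8237·28.5901 + 0.1763·0.0000] = 22.1775
Node d (S = 42.25): V_d = e^(−0.06)·[0.8237·0.0000 + 0.1763·0.0000] = 0.0000
Node 0 (S = 65): V_0 = e^(−0.06)·[0.8237·22.1775 + 0.1763·0.0000] = 17.2032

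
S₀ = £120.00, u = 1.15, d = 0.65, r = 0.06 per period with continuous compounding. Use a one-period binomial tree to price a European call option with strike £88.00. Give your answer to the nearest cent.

Risk-neutral probability p = (e^0.06 − 0.65)/(1.15 − 0.65) = 0.4118/0.5000 = 0.8237
Terminal stock prices: S_u = 138, S_d = 78
Terminal payoffs (S − K): max(50, 0) = 50, max(-10, 0) = 0
Node 0 (S = 120): V_0 = e^(−0.06)·[0.8237·50.0000 + 0.1763·0.0000] = 38.7853

£38.79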